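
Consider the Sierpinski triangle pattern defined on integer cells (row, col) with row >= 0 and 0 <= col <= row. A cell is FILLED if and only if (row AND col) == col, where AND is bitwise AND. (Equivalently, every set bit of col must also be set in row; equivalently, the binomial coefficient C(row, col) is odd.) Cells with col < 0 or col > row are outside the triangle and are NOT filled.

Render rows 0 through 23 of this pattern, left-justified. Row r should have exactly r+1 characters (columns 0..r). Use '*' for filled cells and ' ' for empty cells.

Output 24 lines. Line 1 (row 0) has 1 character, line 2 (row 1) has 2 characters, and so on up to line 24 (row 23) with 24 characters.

Answer: *
**
* *
****
*   *
**  **
* * * *
********
*       *
**      **
* *     * *
****    ****
*   *   *   *
**  **  **  **
* * * * * * * *
****************
*               *
**              **
* *             * *
****            ****
*   *           *   *
**  **          **  **
* * * *         * * * *
********        ********

Derivation:
r0=0: *
r1=1: **
r2=10: * *
r3=11: ****
r4=100: *   *
r5=101: **  **
r6=110: * * * *
r7=111: ********
r8=1000: *       *
r9=1001: **      **
r10=1010: * *     * *
r11=1011: ****    ****
r12=1100: *   *   *   *
r13=1101: **  **  **  **
r14=1110: * * * * * * * *
r15=1111: ****************
r16=10000: *               *
r17=10001: **              **
r18=10010: * *             * *
r19=10011: ****            ****
r20=10100: *   *           *   *
r21=10101: **  **          **  **
r22=10110: * * * *         * * * *
r23=10111: ********        ********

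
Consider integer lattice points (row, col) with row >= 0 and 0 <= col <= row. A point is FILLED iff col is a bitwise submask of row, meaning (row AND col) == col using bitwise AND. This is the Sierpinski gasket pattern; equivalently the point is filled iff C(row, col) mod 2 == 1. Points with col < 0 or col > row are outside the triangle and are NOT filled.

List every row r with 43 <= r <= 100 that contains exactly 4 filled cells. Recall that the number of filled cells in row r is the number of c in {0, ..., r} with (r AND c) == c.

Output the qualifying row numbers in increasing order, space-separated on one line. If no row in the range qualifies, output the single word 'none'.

Answer: 48 65 66 68 72 80 96

Derivation:
Row r has 2^popcount(r) filled cells, so we need popcount(r) = log2(4) = 2.
Scan r = 43..100 and keep those with exactly 2 one-bits:
r=43=101011 popcount=4 -> skip
r=44=101100 popcount=3 -> skip
r=45=101101 popcount=4 -> skip
r=46=101110 popcount=4 -> skip
r=47=101111 popcount=5 -> skip
r=48=110000 popcount=2 -> KEEP
r=49=110001 popcount=3 -> skip
r=50=110010 popcount=3 -> skip
r=51=110011 popcount=4 -> skip
r=52=110100 popcount=3 -> skip
r=53=110101 popcount=4 -> skip
r=54=110110 popcount=4 -> skip
r=55=110111 popcount=5 -> skip
r=56=111000 popcount=3 -> skip
r=57=111001 popcount=4 -> skip
r=58=111010 popcount=4 -> skip
r=59=111011 popcount=5 -> skip
r=60=111100 popcount=4 -> skip
r=61=111101 popcount=5 -> skip
r=62=111110 popcount=5 -> skip
r=63=111111 popcount=6 -> skip
r=64=1000000 popcount=1 -> skip
r=65=1000001 popcount=2 -> KEEP
r=66=1000010 popcount=2 -> KEEP
r=67=1000011 popcount=3 -> skip
r=68=1000100 popcount=2 -> KEEP
r=69=1000101 popcount=3 -> skip
r=70=1000110 popcount=3 -> skip
r=71=1000111 popcount=4 -> skip
r=72=1001000 popcount=2 -> KEEP
r=73=1001001 popcount=3 -> skip
r=74=1001010 popcount=3 -> skip
r=75=1001011 popcount=4 -> skip
r=76=1001100 popcount=3 -> skip
r=77=1001101 popcount=4 -> skip
r=78=1001110 popcount=4 -> skip
r=79=1001111 popcount=5 -> skip
r=80=1010000 popcount=2 -> KEEP
r=81=1010001 popcount=3 -> skip
r=82=1010010 popcount=3 -> skip
r=83=1010011 popcount=4 -> skip
r=84=1010100 popcount=3 -> skip
r=85=1010101 popcount=4 -> skip
r=86=1010110 popcount=4 -> skip
r=87=1010111 popcount=5 -> skip
r=88=1011000 popcount=3 -> skip
r=89=1011001 popcount=4 -> skip
r=90=1011010 popcount=4 -> skip
r=91=1011011 popcount=5 -> skip
r=92=1011100 popcount=4 -> skip
r=93=1011101 popcount=5 -> skip
r=94=1011110 popcount=5 -> skip
r=95=1011111 popcount=6 -> skip
r=96=1100000 popcount=2 -> KEEP
r=97=1100001 popcount=3 -> skip
r=98=1100010 popcount=3 -> skip
r=99=1100011 popcount=4 -> skip
r=100=1100100 popcount=3 -> skip
Kept rows: 48 65 66 68 72 80 96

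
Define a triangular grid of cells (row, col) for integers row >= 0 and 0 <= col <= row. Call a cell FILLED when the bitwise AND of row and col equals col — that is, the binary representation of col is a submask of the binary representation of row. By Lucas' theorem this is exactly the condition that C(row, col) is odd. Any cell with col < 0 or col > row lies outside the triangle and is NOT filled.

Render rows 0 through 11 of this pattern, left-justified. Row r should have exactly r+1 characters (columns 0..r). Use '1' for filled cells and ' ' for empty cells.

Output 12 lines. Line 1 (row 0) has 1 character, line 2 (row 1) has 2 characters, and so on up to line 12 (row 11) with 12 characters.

Answer: 1
11
1 1
1111
1   1
11  11
1 1 1 1
11111111
1       1
11      11
1 1     1 1
1111    1111

Derivation:
r0=0: 1
r1=1: 11
r2=10: 1 1
r3=11: 1111
r4=100: 1   1
r5=101: 11  11
r6=110: 1 1 1 1
r7=111: 11111111
r8=1000: 1       1
r9=1001: 11      11
r10=1010: 1 1     1 1
r11=1011: 1111    1111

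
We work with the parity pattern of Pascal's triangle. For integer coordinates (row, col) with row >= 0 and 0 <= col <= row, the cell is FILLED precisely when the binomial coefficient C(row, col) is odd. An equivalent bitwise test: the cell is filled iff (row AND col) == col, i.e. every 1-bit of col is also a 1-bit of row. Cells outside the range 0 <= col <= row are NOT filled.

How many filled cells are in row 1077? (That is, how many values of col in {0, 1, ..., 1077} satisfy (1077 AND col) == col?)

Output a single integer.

Answer: 32

Derivation:
1077 in binary = 10000110101
popcount(1077) = number of 1-bits in 10000110101 = 5
A col c satisfies (1077 AND c) == c iff every set bit of c is also set in 1077; each of the 5 set bits of 1077 can independently be on or off in c.
count = 2^5 = 32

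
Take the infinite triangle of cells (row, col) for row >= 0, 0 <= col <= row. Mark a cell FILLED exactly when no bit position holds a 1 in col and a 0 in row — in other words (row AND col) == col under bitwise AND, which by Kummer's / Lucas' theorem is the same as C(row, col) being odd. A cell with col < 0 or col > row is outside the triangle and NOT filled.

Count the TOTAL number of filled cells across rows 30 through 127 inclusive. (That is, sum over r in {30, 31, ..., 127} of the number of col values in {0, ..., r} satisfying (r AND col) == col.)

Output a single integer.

r30=11110 pc4: +16 =16
r31=11111 pc5: +32 =48
r32=100000 pc1: +2 =50
r33=100001 pc2: +4 =54
r34=100010 pc2: +4 =58
r35=100011 pc3: +8 =66
r36=100100 pc2: +4 =70
r37=100101 pc3: +8 =78
r38=100110 pc3: +8 =86
r39=100111 pc4: +16 =102
r40=101000 pc2: +4 =106
r41=101001 pc3: +8 =114
r42=101010 pc3: +8 =122
r43=101011 pc4: +16 =138
r44=101100 pc3: +8 =146
r45=101101 pc4: +16 =162
r46=101110 pc4: +16 =178
r47=101111 pc5: +32 =210
r48=110000 pc2: +4 =214
r49=110001 pc3: +8 =222
r50=110010 pc3: +8 =230
r51=110011 pc4: +16 =246
r52=110100 pc3: +8 =254
r53=110101 pc4: +16 =270
r54=110110 pc4: +16 =286
r55=110111 pc5: +32 =318
r56=111000 pc3: +8 =326
r57=111001 pc4: +16 =342
r58=111010 pc4: +16 =358
r59=111011 pc5: +32 =390
r60=111100 pc4: +16 =406
r61=111101 pc5: +32 =438
r62=111110 pc5: +32 =470
r63=111111 pc6: +64 =534
r64=1000000 pc1: +2 =536
r65=1000001 pc2: +4 =540
r66=1000010 pc2: +4 =544
r67=1000011 pc3: +8 =552
r68=1000100 pc2: +4 =556
r69=1000101 pc3: +8 =564
r70=1000110 pc3: +8 =572
r71=1000111 pc4: +16 =588
r72=1001000 pc2: +4 =592
r73=1001001 pc3: +8 =600
r74=1001010 pc3: +8 =608
r75=1001011 pc4: +16 =624
r76=1001100 pc3: +8 =632
r77=1001101 pc4: +16 =648
r78=1001110 pc4: +16 =664
r79=1001111 pc5: +32 =696
r80=1010000 pc2: +4 =700
r81=1010001 pc3: +8 =708
r82=1010010 pc3: +8 =716
r83=1010011 pc4: +16 =732
r84=1010100 pc3: +8 =740
r85=1010101 pc4: +16 =756
r86=1010110 pc4: +16 =772
r87=1010111 pc5: +32 =804
r88=1011000 pc3: +8 =812
r89=1011001 pc4: +16 =828
r90=1011010 pc4: +16 =844
r91=1011011 pc5: +32 =876
r92=1011100 pc4: +16 =892
r93=1011101 pc5: +32 =924
r94=1011110 pc5: +32 =956
r95=1011111 pc6: +64 =1020
r96=1100000 pc2: +4 =1024
r97=1100001 pc3: +8 =1032
r98=1100010 pc3: +8 =1040
r99=1100011 pc4: +16 =1056
r100=1100100 pc3: +8 =1064
r101=1100101 pc4: +16 =1080
r102=1100110 pc4: +16 =1096
r103=1100111 pc5: +32 =1128
r104=1101000 pc3: +8 =1136
r105=1101001 pc4: +16 =1152
r106=1101010 pc4: +16 =1168
r107=1101011 pc5: +32 =1200
r108=1101100 pc4: +16 =1216
r109=1101101 pc5: +32 =1248
r110=1101110 pc5: +32 =1280
r111=1101111 pc6: +64 =1344
r112=1110000 pc3: +8 =1352
r113=1110001 pc4: +16 =1368
r114=1110010 pc4: +16 =1384
r115=1110011 pc5: +32 =1416
r116=1110100 pc4: +16 =1432
r117=1110101 pc5: +32 =1464
r118=1110110 pc5: +32 =1496
r119=1110111 pc6: +64 =1560
r120=1111000 pc4: +16 =1576
r121=1111001 pc5: +32 =1608
r122=1111010 pc5: +32 =1640
r123=1111011 pc6: +64 =1704
r124=1111100 pc5: +32 =1736
r125=1111101 pc6: +64 =1800
r126=1111110 pc6: +64 =1864
r127=1111111 pc7: +128 =1992

Answer: 1992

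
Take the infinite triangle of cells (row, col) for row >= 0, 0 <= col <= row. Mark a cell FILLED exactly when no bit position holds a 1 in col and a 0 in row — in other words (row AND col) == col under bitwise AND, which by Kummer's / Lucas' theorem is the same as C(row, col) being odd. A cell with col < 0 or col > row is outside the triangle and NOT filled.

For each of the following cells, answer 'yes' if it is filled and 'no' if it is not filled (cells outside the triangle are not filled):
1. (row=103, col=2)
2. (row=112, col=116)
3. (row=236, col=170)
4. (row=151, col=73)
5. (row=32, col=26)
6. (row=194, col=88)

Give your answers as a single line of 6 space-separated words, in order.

Answer: yes no no no no no

Derivation:
(103,2): row=0b1100111, col=0b10, row AND col = 0b10 = 2; 2 == 2 -> filled
(112,116): col outside [0, 112] -> not filled
(236,170): row=0b11101100, col=0b10101010, row AND col = 0b10101000 = 168; 168 != 170 -> empty
(151,73): row=0b10010111, col=0b1001001, row AND col = 0b1 = 1; 1 != 73 -> empty
(32,26): row=0b100000, col=0b11010, row AND col = 0b0 = 0; 0 != 26 -> empty
(194,88): row=0b11000010, col=0b1011000, row AND col = 0b1000000 = 64; 64 != 88 -> empty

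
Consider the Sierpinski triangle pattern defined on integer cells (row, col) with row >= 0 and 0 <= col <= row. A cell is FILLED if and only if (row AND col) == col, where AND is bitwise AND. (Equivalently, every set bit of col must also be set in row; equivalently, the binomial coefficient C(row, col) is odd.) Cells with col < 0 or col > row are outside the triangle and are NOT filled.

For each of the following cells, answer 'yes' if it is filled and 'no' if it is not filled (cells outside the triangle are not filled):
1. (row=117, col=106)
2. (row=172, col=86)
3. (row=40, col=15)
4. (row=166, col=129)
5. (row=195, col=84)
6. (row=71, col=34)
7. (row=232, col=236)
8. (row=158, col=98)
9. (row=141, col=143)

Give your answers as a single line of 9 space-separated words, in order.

(117,106): row=0b1110101, col=0b1101010, row AND col = 0b1100000 = 96; 96 != 106 -> empty
(172,86): row=0b10101100, col=0b1010110, row AND col = 0b100 = 4; 4 != 86 -> empty
(40,15): row=0b101000, col=0b1111, row AND col = 0b1000 = 8; 8 != 15 -> empty
(166,129): row=0b10100110, col=0b10000001, row AND col = 0b10000000 = 128; 128 != 129 -> empty
(195,84): row=0b11000011, col=0b1010100, row AND col = 0b1000000 = 64; 64 != 84 -> empty
(71,34): row=0b1000111, col=0b100010, row AND col = 0b10 = 2; 2 != 34 -> empty
(232,236): col outside [0, 232] -> not filled
(158,98): row=0b10011110, col=0b1100010, row AND col = 0b10 = 2; 2 != 98 -> empty
(141,143): col outside [0, 141] -> not filled

Answer: no no no no no no no no no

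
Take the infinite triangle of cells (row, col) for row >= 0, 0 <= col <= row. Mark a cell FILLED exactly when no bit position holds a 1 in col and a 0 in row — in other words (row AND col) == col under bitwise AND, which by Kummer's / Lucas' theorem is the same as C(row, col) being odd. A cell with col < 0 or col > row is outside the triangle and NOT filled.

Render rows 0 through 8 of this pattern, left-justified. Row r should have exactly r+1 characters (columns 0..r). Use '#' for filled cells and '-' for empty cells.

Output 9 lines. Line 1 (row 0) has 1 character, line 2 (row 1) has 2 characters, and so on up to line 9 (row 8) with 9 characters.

r0=0: #
r1=1: ##
r2=10: #-#
r3=11: ####
r4=100: #---#
r5=101: ##--##
r6=110: #-#-#-#
r7=111: ########
r8=1000: #-------#

Answer: #
##
#-#
####
#---#
##--##
#-#-#-#
########
#-------#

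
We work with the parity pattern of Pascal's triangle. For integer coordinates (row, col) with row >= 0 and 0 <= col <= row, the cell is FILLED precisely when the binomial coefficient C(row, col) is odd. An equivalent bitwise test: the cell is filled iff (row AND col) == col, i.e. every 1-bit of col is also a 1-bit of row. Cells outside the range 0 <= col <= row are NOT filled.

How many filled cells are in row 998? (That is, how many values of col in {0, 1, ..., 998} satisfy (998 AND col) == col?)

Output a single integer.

998 in binary = 1111100110
popcount(998) = number of 1-bits in 1111100110 = 7
A col c satisfies (998 AND c) == c iff every set bit of c is also set in 998; each of the 7 set bits of 998 can independently be on or off in c.
count = 2^7 = 128

Answer: 128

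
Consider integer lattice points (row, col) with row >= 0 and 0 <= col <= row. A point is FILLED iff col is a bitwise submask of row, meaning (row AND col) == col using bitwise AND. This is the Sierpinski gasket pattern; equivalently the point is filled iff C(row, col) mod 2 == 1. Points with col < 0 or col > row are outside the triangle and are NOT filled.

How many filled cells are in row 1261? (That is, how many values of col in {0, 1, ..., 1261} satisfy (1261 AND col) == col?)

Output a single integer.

Answer: 128

Derivation:
1261 in binary = 10011101101
popcount(1261) = number of 1-bits in 10011101101 = 7
A col c satisfies (1261 AND c) == c iff every set bit of c is also set in 1261; each of the 7 set bits of 1261 can independently be on or off in c.
count = 2^7 = 128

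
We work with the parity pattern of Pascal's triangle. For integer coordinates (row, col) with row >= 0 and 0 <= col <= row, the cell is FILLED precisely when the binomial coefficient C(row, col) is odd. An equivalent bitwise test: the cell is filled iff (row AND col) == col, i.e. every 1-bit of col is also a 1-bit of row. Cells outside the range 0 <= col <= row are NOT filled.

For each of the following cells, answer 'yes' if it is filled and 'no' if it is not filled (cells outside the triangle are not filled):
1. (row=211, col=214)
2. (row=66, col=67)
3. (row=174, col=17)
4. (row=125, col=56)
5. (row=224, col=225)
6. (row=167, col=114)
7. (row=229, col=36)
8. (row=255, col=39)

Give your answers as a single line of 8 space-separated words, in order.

Answer: no no no yes no no yes yes

Derivation:
(211,214): col outside [0, 211] -> not filled
(66,67): col outside [0, 66] -> not filled
(174,17): row=0b10101110, col=0b10001, row AND col = 0b0 = 0; 0 != 17 -> empty
(125,56): row=0b1111101, col=0b111000, row AND col = 0b111000 = 56; 56 == 56 -> filled
(224,225): col outside [0, 224] -> not filled
(167,114): row=0b10100111, col=0b1110010, row AND col = 0b100010 = 34; 34 != 114 -> empty
(229,36): row=0b11100101, col=0b100100, row AND col = 0b100100 = 36; 36 == 36 -> filled
(255,39): row=0b11111111, col=0b100111, row AND col = 0b100111 = 39; 39 == 39 -> filled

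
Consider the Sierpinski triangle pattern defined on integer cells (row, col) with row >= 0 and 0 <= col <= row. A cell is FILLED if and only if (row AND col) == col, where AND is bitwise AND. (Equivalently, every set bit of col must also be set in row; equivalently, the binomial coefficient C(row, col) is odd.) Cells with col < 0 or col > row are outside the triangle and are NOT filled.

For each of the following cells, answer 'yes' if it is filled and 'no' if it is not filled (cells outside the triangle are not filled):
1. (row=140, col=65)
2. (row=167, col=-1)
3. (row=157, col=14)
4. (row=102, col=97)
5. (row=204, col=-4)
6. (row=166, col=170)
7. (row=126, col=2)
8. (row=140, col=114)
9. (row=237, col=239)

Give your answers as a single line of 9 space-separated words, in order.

(140,65): row=0b10001100, col=0b1000001, row AND col = 0b0 = 0; 0 != 65 -> empty
(167,-1): col outside [0, 167] -> not filled
(157,14): row=0b10011101, col=0b1110, row AND col = 0b1100 = 12; 12 != 14 -> empty
(102,97): row=0b1100110, col=0b1100001, row AND col = 0b1100000 = 96; 96 != 97 -> empty
(204,-4): col outside [0, 204] -> not filled
(166,170): col outside [0, 166] -> not filled
(126,2): row=0b1111110, col=0b10, row AND col = 0b10 = 2; 2 == 2 -> filled
(140,114): row=0b10001100, col=0b1110010, row AND col = 0b0 = 0; 0 != 114 -> empty
(237,239): col outside [0, 237] -> not filled

Answer: no no no no no no yes no no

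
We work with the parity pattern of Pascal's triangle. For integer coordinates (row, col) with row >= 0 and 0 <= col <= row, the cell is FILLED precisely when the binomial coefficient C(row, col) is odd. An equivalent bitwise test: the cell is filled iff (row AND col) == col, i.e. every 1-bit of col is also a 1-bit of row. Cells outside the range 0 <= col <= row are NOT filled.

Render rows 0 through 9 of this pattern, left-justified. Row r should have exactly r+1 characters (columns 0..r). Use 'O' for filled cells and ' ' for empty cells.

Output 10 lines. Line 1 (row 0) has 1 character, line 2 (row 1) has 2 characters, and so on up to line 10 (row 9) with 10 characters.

r0=0: O
r1=1: OO
r2=10: O O
r3=11: OOOO
r4=100: O   O
r5=101: OO  OO
r6=110: O O O O
r7=111: OOOOOOOO
r8=1000: O       O
r9=1001: OO      OO

Answer: O
OO
O O
OOOO
O   O
OO  OO
O O O O
OOOOOOOO
O       O
OO      OO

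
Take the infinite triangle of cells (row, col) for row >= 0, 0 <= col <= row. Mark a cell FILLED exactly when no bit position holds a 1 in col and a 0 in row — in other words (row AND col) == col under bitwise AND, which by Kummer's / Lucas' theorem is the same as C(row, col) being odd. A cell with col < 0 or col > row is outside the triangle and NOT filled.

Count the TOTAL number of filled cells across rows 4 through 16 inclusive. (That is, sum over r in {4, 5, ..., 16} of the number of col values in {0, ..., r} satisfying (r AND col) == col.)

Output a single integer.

Answer: 74

Derivation:
r4=100 pc1: +2 =2
r5=101 pc2: +4 =6
r6=110 pc2: +4 =10
r7=111 pc3: +8 =18
r8=1000 pc1: +2 =20
r9=1001 pc2: +4 =24
r10=1010 pc2: +4 =28
r11=1011 pc3: +8 =36
r12=1100 pc2: +4 =40
r13=1101 pc3: +8 =48
r14=1110 pc3: +8 =56
r15=1111 pc4: +16 =72
r16=10000 pc1: +2 =74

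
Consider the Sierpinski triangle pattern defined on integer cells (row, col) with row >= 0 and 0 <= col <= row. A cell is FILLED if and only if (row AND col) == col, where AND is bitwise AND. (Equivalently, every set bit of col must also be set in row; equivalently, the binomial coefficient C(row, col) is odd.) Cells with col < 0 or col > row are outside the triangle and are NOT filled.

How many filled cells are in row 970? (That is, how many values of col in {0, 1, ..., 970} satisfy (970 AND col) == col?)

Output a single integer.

970 in binary = 1111001010
popcount(970) = number of 1-bits in 1111001010 = 6
A col c satisfies (970 AND c) == c iff every set bit of c is also set in 970; each of the 6 set bits of 970 can independently be on or off in c.
count = 2^6 = 64

Answer: 64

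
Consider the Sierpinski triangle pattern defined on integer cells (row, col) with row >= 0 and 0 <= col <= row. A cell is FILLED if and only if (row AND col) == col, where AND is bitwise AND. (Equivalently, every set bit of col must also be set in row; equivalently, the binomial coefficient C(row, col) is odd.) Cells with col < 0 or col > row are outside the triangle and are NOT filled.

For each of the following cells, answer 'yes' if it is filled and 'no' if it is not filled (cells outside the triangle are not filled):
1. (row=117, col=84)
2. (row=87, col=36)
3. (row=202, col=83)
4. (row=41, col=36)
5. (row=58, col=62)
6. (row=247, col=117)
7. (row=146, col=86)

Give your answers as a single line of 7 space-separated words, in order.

Answer: yes no no no no yes no

Derivation:
(117,84): row=0b1110101, col=0b1010100, row AND col = 0b1010100 = 84; 84 == 84 -> filled
(87,36): row=0b1010111, col=0b100100, row AND col = 0b100 = 4; 4 != 36 -> empty
(202,83): row=0b11001010, col=0b1010011, row AND col = 0b1000010 = 66; 66 != 83 -> empty
(41,36): row=0b101001, col=0b100100, row AND col = 0b100000 = 32; 32 != 36 -> empty
(58,62): col outside [0, 58] -> not filled
(247,117): row=0b11110111, col=0b1110101, row AND col = 0b1110101 = 117; 117 == 117 -> filled
(146,86): row=0b10010010, col=0b1010110, row AND col = 0b10010 = 18; 18 != 86 -> empty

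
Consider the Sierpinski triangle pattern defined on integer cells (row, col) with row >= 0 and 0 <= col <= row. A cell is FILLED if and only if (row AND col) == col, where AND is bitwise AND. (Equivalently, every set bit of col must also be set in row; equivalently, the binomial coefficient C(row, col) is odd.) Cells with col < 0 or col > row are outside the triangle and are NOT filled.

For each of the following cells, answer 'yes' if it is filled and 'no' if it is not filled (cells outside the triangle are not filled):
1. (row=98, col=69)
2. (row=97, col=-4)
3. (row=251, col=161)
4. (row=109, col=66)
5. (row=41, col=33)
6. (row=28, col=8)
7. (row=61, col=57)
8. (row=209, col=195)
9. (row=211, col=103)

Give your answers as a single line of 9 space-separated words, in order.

(98,69): row=0b1100010, col=0b1000101, row AND col = 0b1000000 = 64; 64 != 69 -> empty
(97,-4): col outside [0, 97] -> not filled
(251,161): row=0b11111011, col=0b10100001, row AND col = 0b10100001 = 161; 161 == 161 -> filled
(109,66): row=0b1101101, col=0b1000010, row AND col = 0b1000000 = 64; 64 != 66 -> empty
(41,33): row=0b101001, col=0b100001, row AND col = 0b100001 = 33; 33 == 33 -> filled
(28,8): row=0b11100, col=0b1000, row AND col = 0b1000 = 8; 8 == 8 -> filled
(61,57): row=0b111101, col=0b111001, row AND col = 0b111001 = 57; 57 == 57 -> filled
(209,195): row=0b11010001, col=0b11000011, row AND col = 0b11000001 = 193; 193 != 195 -> empty
(211,103): row=0b11010011, col=0b1100111, row AND col = 0b1000011 = 67; 67 != 103 -> empty

Answer: no no yes no yes yes yes no no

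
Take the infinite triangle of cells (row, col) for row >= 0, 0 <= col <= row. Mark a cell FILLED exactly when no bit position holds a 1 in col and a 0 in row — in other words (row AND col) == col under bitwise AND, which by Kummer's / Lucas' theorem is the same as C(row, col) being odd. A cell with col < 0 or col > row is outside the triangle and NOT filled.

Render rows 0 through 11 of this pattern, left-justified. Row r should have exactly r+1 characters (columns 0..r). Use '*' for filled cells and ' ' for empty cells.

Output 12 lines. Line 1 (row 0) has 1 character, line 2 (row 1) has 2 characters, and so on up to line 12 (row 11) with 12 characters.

r0=0: *
r1=1: **
r2=10: * *
r3=11: ****
r4=100: *   *
r5=101: **  **
r6=110: * * * *
r7=111: ********
r8=1000: *       *
r9=1001: **      **
r10=1010: * *     * *
r11=1011: ****    ****

Answer: *
**
* *
****
*   *
**  **
* * * *
********
*       *
**      **
* *     * *
****    ****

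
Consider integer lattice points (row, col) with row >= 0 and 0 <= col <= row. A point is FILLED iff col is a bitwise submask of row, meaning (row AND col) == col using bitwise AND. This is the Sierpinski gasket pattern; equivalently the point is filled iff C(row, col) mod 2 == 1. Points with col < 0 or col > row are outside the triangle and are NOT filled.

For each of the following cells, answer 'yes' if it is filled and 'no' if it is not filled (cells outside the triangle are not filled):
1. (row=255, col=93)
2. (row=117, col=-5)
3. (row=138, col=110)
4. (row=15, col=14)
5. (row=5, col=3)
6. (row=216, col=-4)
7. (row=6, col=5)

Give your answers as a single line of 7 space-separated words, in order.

Answer: yes no no yes no no no

Derivation:
(255,93): row=0b11111111, col=0b1011101, row AND col = 0b1011101 = 93; 93 == 93 -> filled
(117,-5): col outside [0, 117] -> not filled
(138,110): row=0b10001010, col=0b1101110, row AND col = 0b1010 = 10; 10 != 110 -> empty
(15,14): row=0b1111, col=0b1110, row AND col = 0b1110 = 14; 14 == 14 -> filled
(5,3): row=0b101, col=0b11, row AND col = 0b1 = 1; 1 != 3 -> empty
(216,-4): col outside [0, 216] -> not filled
(6,5): row=0b110, col=0b101, row AND col = 0b100 = 4; 4 != 5 -> empty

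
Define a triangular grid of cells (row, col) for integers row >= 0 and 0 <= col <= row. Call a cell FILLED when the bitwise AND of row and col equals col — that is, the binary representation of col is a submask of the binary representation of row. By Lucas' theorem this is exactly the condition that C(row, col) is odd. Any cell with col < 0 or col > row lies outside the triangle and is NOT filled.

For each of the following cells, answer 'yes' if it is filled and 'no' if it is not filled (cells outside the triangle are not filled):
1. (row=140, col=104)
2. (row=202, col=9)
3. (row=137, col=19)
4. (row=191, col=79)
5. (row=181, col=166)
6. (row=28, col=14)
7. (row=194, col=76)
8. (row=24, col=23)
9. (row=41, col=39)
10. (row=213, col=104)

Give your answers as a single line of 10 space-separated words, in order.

Answer: no no no no no no no no no no

Derivation:
(140,104): row=0b10001100, col=0b1101000, row AND col = 0b1000 = 8; 8 != 104 -> empty
(202,9): row=0b11001010, col=0b1001, row AND col = 0b1000 = 8; 8 != 9 -> empty
(137,19): row=0b10001001, col=0b10011, row AND col = 0b1 = 1; 1 != 19 -> empty
(191,79): row=0b10111111, col=0b1001111, row AND col = 0b1111 = 15; 15 != 79 -> empty
(181,166): row=0b10110101, col=0b10100110, row AND col = 0b10100100 = 164; 164 != 166 -> empty
(28,14): row=0b11100, col=0b1110, row AND col = 0b1100 = 12; 12 != 14 -> empty
(194,76): row=0b11000010, col=0b1001100, row AND col = 0b1000000 = 64; 64 != 76 -> empty
(24,23): row=0b11000, col=0b10111, row AND col = 0b10000 = 16; 16 != 23 -> empty
(41,39): row=0b101001, col=0b100111, row AND col = 0b100001 = 33; 33 != 39 -> empty
(213,104): row=0b11010101, col=0b1101000, row AND col = 0b1000000 = 64; 64 != 104 -> empty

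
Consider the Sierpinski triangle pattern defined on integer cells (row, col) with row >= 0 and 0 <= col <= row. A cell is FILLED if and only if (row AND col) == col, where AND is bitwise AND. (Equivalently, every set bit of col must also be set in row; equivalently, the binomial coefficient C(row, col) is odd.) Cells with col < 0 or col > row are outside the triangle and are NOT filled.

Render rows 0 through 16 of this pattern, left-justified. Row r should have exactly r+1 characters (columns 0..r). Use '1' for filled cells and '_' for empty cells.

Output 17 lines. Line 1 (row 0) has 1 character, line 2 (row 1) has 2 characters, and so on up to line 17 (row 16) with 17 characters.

r0=0: 1
r1=1: 11
r2=10: 1_1
r3=11: 1111
r4=100: 1___1
r5=101: 11__11
r6=110: 1_1_1_1
r7=111: 11111111
r8=1000: 1_______1
r9=1001: 11______11
r10=1010: 1_1_____1_1
r11=1011: 1111____1111
r12=1100: 1___1___1___1
r13=1101: 11__11__11__11
r14=1110: 1_1_1_1_1_1_1_1
r15=1111: 1111111111111111
r16=10000: 1_______________1

Answer: 1
11
1_1
1111
1___1
11__11
1_1_1_1
11111111
1_______1
11______11
1_1_____1_1
1111____1111
1___1___1___1
11__11__11__11
1_1_1_1_1_1_1_1
1111111111111111
1_______________1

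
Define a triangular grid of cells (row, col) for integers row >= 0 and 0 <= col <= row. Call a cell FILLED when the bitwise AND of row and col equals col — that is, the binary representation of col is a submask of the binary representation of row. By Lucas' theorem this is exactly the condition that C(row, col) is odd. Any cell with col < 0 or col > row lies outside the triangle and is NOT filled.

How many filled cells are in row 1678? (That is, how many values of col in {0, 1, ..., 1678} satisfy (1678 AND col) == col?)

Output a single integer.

Answer: 64

Derivation:
1678 in binary = 11010001110
popcount(1678) = number of 1-bits in 11010001110 = 6
A col c satisfies (1678 AND c) == c iff every set bit of c is also set in 1678; each of the 6 set bits of 1678 can independently be on or off in c.
count = 2^6 = 64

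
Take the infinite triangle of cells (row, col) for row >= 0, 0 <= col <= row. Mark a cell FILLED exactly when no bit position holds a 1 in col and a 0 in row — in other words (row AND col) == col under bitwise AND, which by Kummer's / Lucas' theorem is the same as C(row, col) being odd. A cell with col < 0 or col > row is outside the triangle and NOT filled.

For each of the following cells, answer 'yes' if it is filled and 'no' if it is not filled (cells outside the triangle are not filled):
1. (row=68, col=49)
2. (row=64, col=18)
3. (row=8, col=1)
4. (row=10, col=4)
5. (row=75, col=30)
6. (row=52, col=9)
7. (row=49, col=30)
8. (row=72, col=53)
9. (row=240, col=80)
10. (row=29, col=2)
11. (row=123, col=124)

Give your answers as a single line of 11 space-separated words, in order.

(68,49): row=0b1000100, col=0b110001, row AND col = 0b0 = 0; 0 != 49 -> empty
(64,18): row=0b1000000, col=0b10010, row AND col = 0b0 = 0; 0 != 18 -> empty
(8,1): row=0b1000, col=0b1, row AND col = 0b0 = 0; 0 != 1 -> empty
(10,4): row=0b1010, col=0b100, row AND col = 0b0 = 0; 0 != 4 -> empty
(75,30): row=0b1001011, col=0b11110, row AND col = 0b1010 = 10; 10 != 30 -> empty
(52,9): row=0b110100, col=0b1001, row AND col = 0b0 = 0; 0 != 9 -> empty
(49,30): row=0b110001, col=0b11110, row AND col = 0b10000 = 16; 16 != 30 -> empty
(72,53): row=0b1001000, col=0b110101, row AND col = 0b0 = 0; 0 != 53 -> empty
(240,80): row=0b11110000, col=0b1010000, row AND col = 0b1010000 = 80; 80 == 80 -> filled
(29,2): row=0b11101, col=0b10, row AND col = 0b0 = 0; 0 != 2 -> empty
(123,124): col outside [0, 123] -> not filled

Answer: no no no no no no no no yes no no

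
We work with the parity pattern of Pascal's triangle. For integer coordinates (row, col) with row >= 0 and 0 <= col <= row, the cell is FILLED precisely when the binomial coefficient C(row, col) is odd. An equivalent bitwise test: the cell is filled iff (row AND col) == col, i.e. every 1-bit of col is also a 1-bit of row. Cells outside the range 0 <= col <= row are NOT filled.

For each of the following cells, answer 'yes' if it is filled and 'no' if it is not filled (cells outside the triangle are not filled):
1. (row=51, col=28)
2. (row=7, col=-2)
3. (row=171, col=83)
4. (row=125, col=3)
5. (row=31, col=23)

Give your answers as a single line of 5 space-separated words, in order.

Answer: no no no no yes

Derivation:
(51,28): row=0b110011, col=0b11100, row AND col = 0b10000 = 16; 16 != 28 -> empty
(7,-2): col outside [0, 7] -> not filled
(171,83): row=0b10101011, col=0b1010011, row AND col = 0b11 = 3; 3 != 83 -> empty
(125,3): row=0b1111101, col=0b11, row AND col = 0b1 = 1; 1 != 3 -> empty
(31,23): row=0b11111, col=0b10111, row AND col = 0b10111 = 23; 23 == 23 -> filled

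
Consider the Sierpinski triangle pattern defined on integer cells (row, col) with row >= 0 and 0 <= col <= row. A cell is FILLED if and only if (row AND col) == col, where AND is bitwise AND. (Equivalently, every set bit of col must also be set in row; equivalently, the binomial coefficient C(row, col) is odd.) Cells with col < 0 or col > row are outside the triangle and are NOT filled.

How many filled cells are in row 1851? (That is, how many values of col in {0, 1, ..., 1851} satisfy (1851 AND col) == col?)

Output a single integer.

1851 in binary = 11100111011
popcount(1851) = number of 1-bits in 11100111011 = 8
A col c satisfies (1851 AND c) == c iff every set bit of c is also set in 1851; each of the 8 set bits of 1851 can independently be on or off in c.
count = 2^8 = 256

Answer: 256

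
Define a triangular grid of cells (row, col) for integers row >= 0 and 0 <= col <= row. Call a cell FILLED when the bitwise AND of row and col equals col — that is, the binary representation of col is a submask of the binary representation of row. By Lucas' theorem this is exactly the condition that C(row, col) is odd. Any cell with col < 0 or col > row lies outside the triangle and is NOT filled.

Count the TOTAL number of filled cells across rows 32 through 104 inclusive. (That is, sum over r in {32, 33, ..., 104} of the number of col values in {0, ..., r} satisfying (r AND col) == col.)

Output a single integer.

Answer: 1088

Derivation:
r32=100000 pc1: +2 =2
r33=100001 pc2: +4 =6
r34=100010 pc2: +4 =10
r35=100011 pc3: +8 =18
r36=100100 pc2: +4 =22
r37=100101 pc3: +8 =30
r38=100110 pc3: +8 =38
r39=100111 pc4: +16 =54
r40=101000 pc2: +4 =58
r41=101001 pc3: +8 =66
r42=101010 pc3: +8 =74
r43=101011 pc4: +16 =90
r44=101100 pc3: +8 =98
r45=101101 pc4: +16 =114
r46=101110 pc4: +16 =130
r47=101111 pc5: +32 =162
r48=110000 pc2: +4 =166
r49=110001 pc3: +8 =174
r50=110010 pc3: +8 =182
r51=110011 pc4: +16 =198
r52=110100 pc3: +8 =206
r53=110101 pc4: +16 =222
r54=110110 pc4: +16 =238
r55=110111 pc5: +32 =270
r56=111000 pc3: +8 =278
r57=111001 pc4: +16 =294
r58=111010 pc4: +16 =310
r59=111011 pc5: +32 =342
r60=111100 pc4: +16 =358
r61=111101 pc5: +32 =390
r62=111110 pc5: +32 =422
r63=111111 pc6: +64 =486
r64=1000000 pc1: +2 =488
r65=1000001 pc2: +4 =492
r66=1000010 pc2: +4 =496
r67=1000011 pc3: +8 =504
r68=1000100 pc2: +4 =508
r69=1000101 pc3: +8 =516
r70=1000110 pc3: +8 =524
r71=1000111 pc4: +16 =540
r72=1001000 pc2: +4 =544
r73=1001001 pc3: +8 =552
r74=1001010 pc3: +8 =560
r75=1001011 pc4: +16 =576
r76=1001100 pc3: +8 =584
r77=1001101 pc4: +16 =600
r78=1001110 pc4: +16 =616
r79=1001111 pc5: +32 =648
r80=1010000 pc2: +4 =652
r81=1010001 pc3: +8 =660
r82=1010010 pc3: +8 =668
r83=1010011 pc4: +16 =684
r84=1010100 pc3: +8 =692
r85=1010101 pc4: +16 =708
r86=1010110 pc4: +16 =724
r87=1010111 pc5: +32 =756
r88=1011000 pc3: +8 =764
r89=1011001 pc4: +16 =780
r90=1011010 pc4: +16 =796
r91=1011011 pc5: +32 =828
r92=1011100 pc4: +16 =844
r93=1011101 pc5: +32 =876
r94=1011110 pc5: +32 =908
r95=1011111 pc6: +64 =972
r96=1100000 pc2: +4 =976
r97=1100001 pc3: +8 =984
r98=1100010 pc3: +8 =992
r99=1100011 pc4: +16 =1008
r100=1100100 pc3: +8 =1016
r101=1100101 pc4: +16 =1032
r102=1100110 pc4: +16 =1048
r103=1100111 pc5: +32 =1080
r104=1101000 pc3: +8 =1088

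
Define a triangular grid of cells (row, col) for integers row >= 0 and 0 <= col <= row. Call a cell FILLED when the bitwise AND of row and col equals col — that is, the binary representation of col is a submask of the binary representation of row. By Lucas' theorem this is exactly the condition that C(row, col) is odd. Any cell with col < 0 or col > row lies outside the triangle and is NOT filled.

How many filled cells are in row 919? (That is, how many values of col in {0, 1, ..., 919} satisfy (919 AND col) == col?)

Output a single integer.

Answer: 128

Derivation:
919 in binary = 1110010111
popcount(919) = number of 1-bits in 1110010111 = 7
A col c satisfies (919 AND c) == c iff every set bit of c is also set in 919; each of the 7 set bits of 919 can independently be on or off in c.
count = 2^7 = 128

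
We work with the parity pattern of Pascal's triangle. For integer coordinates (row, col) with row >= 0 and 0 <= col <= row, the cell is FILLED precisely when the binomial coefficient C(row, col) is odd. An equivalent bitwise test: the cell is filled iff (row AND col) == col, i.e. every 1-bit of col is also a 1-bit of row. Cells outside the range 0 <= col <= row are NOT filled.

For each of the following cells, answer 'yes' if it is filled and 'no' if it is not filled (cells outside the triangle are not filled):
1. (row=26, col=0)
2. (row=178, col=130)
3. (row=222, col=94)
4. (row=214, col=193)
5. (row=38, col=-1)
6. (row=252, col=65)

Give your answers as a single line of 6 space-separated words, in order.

(26,0): row=0b11010, col=0b0, row AND col = 0b0 = 0; 0 == 0 -> filled
(178,130): row=0b10110010, col=0b10000010, row AND col = 0b10000010 = 130; 130 == 130 -> filled
(222,94): row=0b11011110, col=0b1011110, row AND col = 0b1011110 = 94; 94 == 94 -> filled
(214,193): row=0b11010110, col=0b11000001, row AND col = 0b11000000 = 192; 192 != 193 -> empty
(38,-1): col outside [0, 38] -> not filled
(252,65): row=0b11111100, col=0b1000001, row AND col = 0b1000000 = 64; 64 != 65 -> empty

Answer: yes yes yes no no no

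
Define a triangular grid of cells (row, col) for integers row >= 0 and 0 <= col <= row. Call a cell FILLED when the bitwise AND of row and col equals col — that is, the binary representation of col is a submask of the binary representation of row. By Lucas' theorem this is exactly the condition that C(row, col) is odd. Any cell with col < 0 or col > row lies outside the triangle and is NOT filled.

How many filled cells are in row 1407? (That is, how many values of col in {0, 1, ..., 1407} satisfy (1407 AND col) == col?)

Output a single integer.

1407 in binary = 10101111111
popcount(1407) = number of 1-bits in 10101111111 = 9
A col c satisfies (1407 AND c) == c iff every set bit of c is also set in 1407; each of the 9 set bits of 1407 can independently be on or off in c.
count = 2^9 = 512

Answer: 512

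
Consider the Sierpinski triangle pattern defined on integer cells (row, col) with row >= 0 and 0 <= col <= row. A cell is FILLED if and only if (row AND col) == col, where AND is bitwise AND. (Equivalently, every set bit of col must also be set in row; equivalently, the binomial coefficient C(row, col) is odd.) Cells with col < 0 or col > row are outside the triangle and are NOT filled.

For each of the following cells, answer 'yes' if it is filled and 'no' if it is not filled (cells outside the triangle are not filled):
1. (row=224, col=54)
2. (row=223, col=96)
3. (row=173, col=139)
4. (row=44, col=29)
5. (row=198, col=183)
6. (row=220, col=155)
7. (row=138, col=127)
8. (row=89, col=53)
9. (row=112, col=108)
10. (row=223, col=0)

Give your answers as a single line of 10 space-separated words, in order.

Answer: no no no no no no no no no yes

Derivation:
(224,54): row=0b11100000, col=0b110110, row AND col = 0b100000 = 32; 32 != 54 -> empty
(223,96): row=0b11011111, col=0b1100000, row AND col = 0b1000000 = 64; 64 != 96 -> empty
(173,139): row=0b10101101, col=0b10001011, row AND col = 0b10001001 = 137; 137 != 139 -> empty
(44,29): row=0b101100, col=0b11101, row AND col = 0b1100 = 12; 12 != 29 -> empty
(198,183): row=0b11000110, col=0b10110111, row AND col = 0b10000110 = 134; 134 != 183 -> empty
(220,155): row=0b11011100, col=0b10011011, row AND col = 0b10011000 = 152; 152 != 155 -> empty
(138,127): row=0b10001010, col=0b1111111, row AND col = 0b1010 = 10; 10 != 127 -> empty
(89,53): row=0b1011001, col=0b110101, row AND col = 0b10001 = 17; 17 != 53 -> empty
(112,108): row=0b1110000, col=0b1101100, row AND col = 0b1100000 = 96; 96 != 108 -> empty
(223,0): row=0b11011111, col=0b0, row AND col = 0b0 = 0; 0 == 0 -> filled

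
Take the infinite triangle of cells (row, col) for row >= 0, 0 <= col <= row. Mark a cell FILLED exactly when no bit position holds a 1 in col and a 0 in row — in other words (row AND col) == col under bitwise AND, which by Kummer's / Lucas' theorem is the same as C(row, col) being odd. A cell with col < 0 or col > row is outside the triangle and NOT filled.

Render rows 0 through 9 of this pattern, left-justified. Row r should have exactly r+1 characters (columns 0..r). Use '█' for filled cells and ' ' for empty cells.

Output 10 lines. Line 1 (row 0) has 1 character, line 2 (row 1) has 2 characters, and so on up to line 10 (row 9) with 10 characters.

r0=0: █
r1=1: ██
r2=10: █ █
r3=11: ████
r4=100: █   █
r5=101: ██  ██
r6=110: █ █ █ █
r7=111: ████████
r8=1000: █       █
r9=1001: ██      ██

Answer: █
██
█ █
████
█   █
██  ██
█ █ █ █
████████
█       █
██      ██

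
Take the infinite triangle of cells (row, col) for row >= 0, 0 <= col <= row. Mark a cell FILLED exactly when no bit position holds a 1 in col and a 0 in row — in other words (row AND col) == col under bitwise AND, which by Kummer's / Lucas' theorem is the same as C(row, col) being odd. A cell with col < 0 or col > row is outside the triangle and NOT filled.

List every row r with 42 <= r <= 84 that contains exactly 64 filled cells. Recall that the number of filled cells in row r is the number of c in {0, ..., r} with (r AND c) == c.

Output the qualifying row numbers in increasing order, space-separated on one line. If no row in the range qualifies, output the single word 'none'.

Answer: 63

Derivation:
Row r has 2^popcount(r) filled cells, so we need popcount(r) = log2(64) = 6.
Scan r = 42..84 and keep those with exactly 6 one-bits:
r=42=101010 popcount=3 -> skip
r=43=101011 popcount=4 -> skip
r=44=101100 popcount=3 -> skip
r=45=101101 popcount=4 -> skip
r=46=101110 popcount=4 -> skip
r=47=101111 popcount=5 -> skip
r=48=110000 popcount=2 -> skip
r=49=110001 popcount=3 -> skip
r=50=110010 popcount=3 -> skip
r=51=110011 popcount=4 -> skip
r=52=110100 popcount=3 -> skip
r=53=110101 popcount=4 -> skip
r=54=110110 popcount=4 -> skip
r=55=110111 popcount=5 -> skip
r=56=111000 popcount=3 -> skip
r=57=111001 popcount=4 -> skip
r=58=111010 popcount=4 -> skip
r=59=111011 popcount=5 -> skip
r=60=111100 popcount=4 -> skip
r=61=111101 popcount=5 -> skip
r=62=111110 popcount=5 -> skip
r=63=111111 popcount=6 -> KEEP
r=64=1000000 popcount=1 -> skip
r=65=1000001 popcount=2 -> skip
r=66=1000010 popcount=2 -> skip
r=67=1000011 popcount=3 -> skip
r=68=1000100 popcount=2 -> skip
r=69=1000101 popcount=3 -> skip
r=70=1000110 popcount=3 -> skip
r=71=1000111 popcount=4 -> skip
r=72=1001000 popcount=2 -> skip
r=73=1001001 popcount=3 -> skip
r=74=1001010 popcount=3 -> skip
r=75=1001011 popcount=4 -> skip
r=76=1001100 popcount=3 -> skip
r=77=1001101 popcount=4 -> skip
r=78=1001110 popcount=4 -> skip
r=79=1001111 popcount=5 -> skip
r=80=1010000 popcount=2 -> skip
r=81=1010001 popcount=3 -> skip
r=82=1010010 popcount=3 -> skip
r=83=1010011 popcount=4 -> skip
r=84=1010100 popcount=3 -> skip
Kept rows: 63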